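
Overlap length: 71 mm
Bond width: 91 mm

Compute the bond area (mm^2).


Bond area = 71 * 91 = 6461 mm^2

6461


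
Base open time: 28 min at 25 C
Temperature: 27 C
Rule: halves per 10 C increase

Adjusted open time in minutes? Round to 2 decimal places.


Acceleration = 2^((27-25)/10) = 1.1487
Open time = 28 / 1.1487 = 24.38 min

24.38


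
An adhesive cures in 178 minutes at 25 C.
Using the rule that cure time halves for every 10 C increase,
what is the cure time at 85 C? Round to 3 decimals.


Factor = 2^((85 - 25) / 10) = 64.0000
Cure time = 178 / 64.0000
= 2.781 minutes

2.781


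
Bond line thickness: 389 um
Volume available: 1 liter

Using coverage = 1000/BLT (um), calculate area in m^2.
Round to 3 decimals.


1 L = 1e6 mm^3, thickness = 389 um = 0.389 mm
Area = 1e6 / 0.389 mm^2 = (1e6 / 0.389) / 1e6 m^2 = 1000 / 389 m^2
= 2.571 m^2

2.571


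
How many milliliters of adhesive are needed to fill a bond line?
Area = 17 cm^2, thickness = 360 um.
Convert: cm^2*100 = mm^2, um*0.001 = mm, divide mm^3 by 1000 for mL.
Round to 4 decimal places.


= (17 * 100) * (360 * 0.001) / 1000
= 0.6120 mL

0.6120


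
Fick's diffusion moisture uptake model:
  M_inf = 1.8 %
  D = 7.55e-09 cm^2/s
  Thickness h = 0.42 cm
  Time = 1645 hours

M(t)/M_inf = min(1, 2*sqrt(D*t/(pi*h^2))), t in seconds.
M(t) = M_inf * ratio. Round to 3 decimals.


t_sec = 1645 * 3600 = 5922000
ratio = 2*sqrt(7.55e-09*5922000/(pi*0.42^2))
= min(1, 0.568085)
= 0.568085
M(t) = 1.8 * 0.568085 = 1.023 %

1.023


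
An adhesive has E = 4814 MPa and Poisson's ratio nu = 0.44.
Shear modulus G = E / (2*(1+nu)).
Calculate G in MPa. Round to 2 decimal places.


G = 4814 / (2*(1+0.44))
= 4814 / 2.88
= 1671.53 MPa

1671.53


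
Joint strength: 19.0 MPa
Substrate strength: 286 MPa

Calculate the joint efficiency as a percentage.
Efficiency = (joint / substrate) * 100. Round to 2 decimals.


Efficiency = (19.0 / 286) * 100 = 6.64%

6.64


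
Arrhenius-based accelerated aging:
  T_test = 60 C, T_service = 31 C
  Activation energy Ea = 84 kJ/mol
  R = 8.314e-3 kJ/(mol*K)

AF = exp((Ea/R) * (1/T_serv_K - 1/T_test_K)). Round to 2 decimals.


T_test_K = 333.15, T_serv_K = 304.15
AF = exp((84/8.314e-3) * (1/304.15 - 1/333.15))
= 18.02

18.02


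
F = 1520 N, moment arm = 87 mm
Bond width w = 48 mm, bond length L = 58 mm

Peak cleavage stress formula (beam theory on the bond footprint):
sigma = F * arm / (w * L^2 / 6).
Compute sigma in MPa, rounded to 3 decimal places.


sigma = (1520 * 87) / (48 * 3364 / 6)
= 132240 * 6 / 161472
= 793440 / 161472
= 4.914 MPa

4.914


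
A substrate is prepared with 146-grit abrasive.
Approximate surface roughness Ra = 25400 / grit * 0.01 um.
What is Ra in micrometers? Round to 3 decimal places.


Ra = 25400 / 146 * 0.01 = 1.740 um

1.740


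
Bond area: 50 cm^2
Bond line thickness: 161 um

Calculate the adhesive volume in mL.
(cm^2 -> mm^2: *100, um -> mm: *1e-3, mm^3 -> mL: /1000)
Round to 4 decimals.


V = 50*100 * 161*1e-3 / 1000
= 0.8050 mL

0.8050


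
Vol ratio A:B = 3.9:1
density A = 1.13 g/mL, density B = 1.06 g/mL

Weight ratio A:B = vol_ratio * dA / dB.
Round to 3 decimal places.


Weight ratio = 3.9 * 1.13 / 1.06
= 4.158

4.158


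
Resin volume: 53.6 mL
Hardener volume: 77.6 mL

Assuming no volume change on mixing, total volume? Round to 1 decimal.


V_total = 53.6 + 77.6 = 131.2 mL

131.2


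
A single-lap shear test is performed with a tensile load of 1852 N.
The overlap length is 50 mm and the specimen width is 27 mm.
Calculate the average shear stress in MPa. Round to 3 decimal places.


Shear stress = F / (overlap * width)
= 1852 / (50 * 27)
= 1852 / 1350
= 1.372 MPa

1.372


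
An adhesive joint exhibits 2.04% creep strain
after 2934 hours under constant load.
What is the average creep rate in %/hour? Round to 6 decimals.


Creep rate = strain / time
= 2.04 / 2934
= 0.000695 %/h

0.000695


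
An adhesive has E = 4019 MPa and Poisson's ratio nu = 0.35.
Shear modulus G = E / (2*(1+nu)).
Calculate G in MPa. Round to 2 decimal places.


G = 4019 / (2*(1+0.35))
= 4019 / 2.70
= 1488.52 MPa

1488.52


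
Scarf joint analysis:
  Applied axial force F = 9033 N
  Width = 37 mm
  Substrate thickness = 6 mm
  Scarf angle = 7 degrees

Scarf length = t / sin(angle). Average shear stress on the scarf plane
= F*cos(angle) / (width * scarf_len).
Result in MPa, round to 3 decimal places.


Scarf length = 6 / sin(7 deg) = 49.2331 mm
cos(7 deg) = 0.992546
Shear = 9033 * 0.992546 / (37 * 49.2331)
= 4.922 MPa

4.922


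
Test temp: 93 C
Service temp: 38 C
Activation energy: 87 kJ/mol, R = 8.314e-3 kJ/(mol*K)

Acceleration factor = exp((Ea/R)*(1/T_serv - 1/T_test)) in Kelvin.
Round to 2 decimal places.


AF = exp((87/0.008314)*(1/311.15 - 1/366.15))
= 156.30

156.30


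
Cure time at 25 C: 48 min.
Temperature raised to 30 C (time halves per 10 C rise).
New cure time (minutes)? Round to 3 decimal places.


Acceleration factor = 2^(5/10) = 1.4142
New time = 48 / 1.4142 = 33.941 min

33.941


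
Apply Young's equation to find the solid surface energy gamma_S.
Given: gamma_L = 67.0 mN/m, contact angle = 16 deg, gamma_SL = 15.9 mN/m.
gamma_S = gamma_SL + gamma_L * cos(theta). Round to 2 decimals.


theta_rad = 16 * pi/180 = 0.279253
gamma_S = 15.9 + 67.0 * cos(0.279253)
= 80.30 mN/m

80.30


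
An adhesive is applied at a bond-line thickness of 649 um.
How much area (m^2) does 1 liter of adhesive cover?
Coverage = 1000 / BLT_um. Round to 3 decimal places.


Coverage = 1000 / 649 = 1.541 m^2

1.541


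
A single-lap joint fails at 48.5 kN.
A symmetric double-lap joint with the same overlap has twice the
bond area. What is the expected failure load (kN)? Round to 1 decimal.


Double-lap load = 2 * 48.5 = 97.0 kN

97.0


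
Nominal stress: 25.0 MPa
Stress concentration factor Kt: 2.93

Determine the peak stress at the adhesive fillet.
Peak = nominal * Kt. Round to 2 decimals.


Peak stress = 25.0 * 2.93
= 73.25 MPa

73.25


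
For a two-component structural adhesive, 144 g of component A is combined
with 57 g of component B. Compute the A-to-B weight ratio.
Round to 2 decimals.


Weight ratio A:B = 144 / 57
= 2.53

2.53


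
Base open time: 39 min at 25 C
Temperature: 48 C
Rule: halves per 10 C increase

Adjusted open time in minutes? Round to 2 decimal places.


Acceleration = 2^((48-25)/10) = 4.9246
Open time = 39 / 4.9246 = 7.92 min

7.92


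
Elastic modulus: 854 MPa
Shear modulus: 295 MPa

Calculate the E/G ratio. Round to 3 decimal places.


E / G = 854 / 295 = 2.895

2.895


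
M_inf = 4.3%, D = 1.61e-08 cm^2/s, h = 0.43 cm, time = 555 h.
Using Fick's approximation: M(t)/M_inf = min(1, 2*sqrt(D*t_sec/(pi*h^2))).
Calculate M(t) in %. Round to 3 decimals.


t = 1998000 s
ratio = min(1, 2*sqrt(1.61e-08*1998000/(pi*0.1849)))
= 0.470649
M(t) = 4.3 * 0.470649 = 2.024%

2.024


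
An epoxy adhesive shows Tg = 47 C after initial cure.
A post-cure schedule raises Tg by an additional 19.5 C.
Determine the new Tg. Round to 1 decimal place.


New Tg = 47 + 19.5
= 66.5 C

66.5


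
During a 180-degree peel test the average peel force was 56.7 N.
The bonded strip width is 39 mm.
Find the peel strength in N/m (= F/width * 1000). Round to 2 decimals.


Peel strength = F/width * 1000
= 56.7 / 39 * 1000
= 1453.85 N/m

1453.85


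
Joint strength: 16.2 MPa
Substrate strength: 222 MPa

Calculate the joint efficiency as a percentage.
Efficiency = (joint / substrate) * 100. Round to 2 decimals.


Efficiency = (16.2 / 222) * 100 = 7.30%

7.30


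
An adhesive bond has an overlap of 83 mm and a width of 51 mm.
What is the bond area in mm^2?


Bond area = overlap * width
= 83 * 51
= 4233 mm^2

4233


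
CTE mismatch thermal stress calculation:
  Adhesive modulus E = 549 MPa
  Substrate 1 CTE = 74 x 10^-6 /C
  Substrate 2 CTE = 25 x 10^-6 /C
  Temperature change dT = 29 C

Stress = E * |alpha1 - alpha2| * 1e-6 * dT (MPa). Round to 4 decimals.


delta_alpha = |74 - 25| = 49 x 10^-6/C
Stress = 549 * 49e-6 * 29
= 0.7801 MPa

0.7801


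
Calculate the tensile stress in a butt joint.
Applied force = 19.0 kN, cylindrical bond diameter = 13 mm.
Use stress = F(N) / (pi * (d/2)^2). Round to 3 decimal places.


A = pi * 6.5^2 = 132.7323 mm^2
sigma = 19000.0 / 132.7323 = 143.145 MPa

143.145


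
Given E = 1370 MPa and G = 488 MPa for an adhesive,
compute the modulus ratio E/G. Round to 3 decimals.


E/G ratio = 1370 / 488 = 2.807

2.807


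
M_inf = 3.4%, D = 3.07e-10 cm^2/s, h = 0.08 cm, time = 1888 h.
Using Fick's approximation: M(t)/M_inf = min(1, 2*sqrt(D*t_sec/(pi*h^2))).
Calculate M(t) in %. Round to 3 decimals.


t = 6796800 s
ratio = min(1, 2*sqrt(3.07e-10*6796800/(pi*0.0064)))
= 0.644298
M(t) = 3.4 * 0.644298 = 2.191%

2.191


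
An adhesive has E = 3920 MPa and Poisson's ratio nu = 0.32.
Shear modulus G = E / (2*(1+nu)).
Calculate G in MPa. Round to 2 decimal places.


G = 3920 / (2*(1+0.32))
= 3920 / 2.64
= 1484.85 MPa

1484.85


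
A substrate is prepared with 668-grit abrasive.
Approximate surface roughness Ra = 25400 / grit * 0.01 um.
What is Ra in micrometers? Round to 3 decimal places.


Ra = 25400 / 668 * 0.01 = 0.380 um

0.380


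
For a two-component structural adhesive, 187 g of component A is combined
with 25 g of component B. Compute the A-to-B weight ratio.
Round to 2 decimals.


Weight ratio A:B = 187 / 25
= 7.48

7.48


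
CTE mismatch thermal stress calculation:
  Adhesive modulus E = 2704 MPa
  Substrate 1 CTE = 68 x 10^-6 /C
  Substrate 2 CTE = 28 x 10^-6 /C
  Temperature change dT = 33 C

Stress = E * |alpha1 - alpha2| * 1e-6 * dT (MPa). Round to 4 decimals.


delta_alpha = |68 - 28| = 40 x 10^-6/C
Stress = 2704 * 40e-6 * 33
= 3.5693 MPa

3.5693


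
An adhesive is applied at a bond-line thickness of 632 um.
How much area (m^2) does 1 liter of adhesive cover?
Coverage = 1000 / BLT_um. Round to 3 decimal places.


Coverage = 1000 / 632 = 1.582 m^2

1.582


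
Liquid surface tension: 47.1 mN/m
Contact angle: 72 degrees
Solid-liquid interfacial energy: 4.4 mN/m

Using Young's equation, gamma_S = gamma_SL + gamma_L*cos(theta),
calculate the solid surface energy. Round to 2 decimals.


gamma_S = 4.4 + 47.1 * cos(72)
= 18.95 mN/m

18.95


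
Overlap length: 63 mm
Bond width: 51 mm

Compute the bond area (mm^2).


Bond area = 63 * 51 = 3213 mm^2

3213


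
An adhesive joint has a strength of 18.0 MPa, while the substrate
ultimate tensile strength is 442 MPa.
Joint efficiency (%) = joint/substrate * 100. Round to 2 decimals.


Efficiency = 18.0 / 442 * 100
= 4.07%

4.07


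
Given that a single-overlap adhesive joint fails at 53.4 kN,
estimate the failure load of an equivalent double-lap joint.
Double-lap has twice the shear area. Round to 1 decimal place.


Double-lap factor = 2
Expected load = 53.4 * 2 = 106.8 kN

106.8


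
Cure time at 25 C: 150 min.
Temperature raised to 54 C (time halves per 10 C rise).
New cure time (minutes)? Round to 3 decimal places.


Acceleration factor = 2^(29/10) = 7.4643
New time = 150 / 7.4643 = 20.096 min

20.096


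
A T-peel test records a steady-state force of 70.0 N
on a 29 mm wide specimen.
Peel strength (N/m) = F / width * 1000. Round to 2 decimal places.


Peel strength = 70.0 / 29 * 1000
= 2413.79 N/m

2413.79


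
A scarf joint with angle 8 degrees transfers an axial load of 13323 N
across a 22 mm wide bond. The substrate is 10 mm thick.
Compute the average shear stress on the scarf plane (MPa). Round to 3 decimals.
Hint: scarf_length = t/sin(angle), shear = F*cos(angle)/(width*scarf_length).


scarf_length = 10 / sin(8 deg) = 71.8530 mm
cos(8 deg) = 0.990268
shear stress = 13323 * 0.990268 / (22 * 71.8530)
= 8.346 MPa

8.346


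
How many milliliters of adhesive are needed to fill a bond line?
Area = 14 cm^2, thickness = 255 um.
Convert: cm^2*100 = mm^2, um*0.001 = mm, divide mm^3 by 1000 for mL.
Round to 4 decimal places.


= (14 * 100) * (255 * 0.001) / 1000
= 0.3570 mL

0.3570


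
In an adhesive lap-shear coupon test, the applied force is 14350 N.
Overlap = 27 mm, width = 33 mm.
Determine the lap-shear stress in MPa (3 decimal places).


stress = F / (overlap * width)
= 14350 / (27 * 33)
= 16.105 MPa

16.105


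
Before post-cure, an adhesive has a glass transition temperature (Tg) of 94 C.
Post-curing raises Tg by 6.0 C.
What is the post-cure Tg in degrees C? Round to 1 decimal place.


Tg_post = Tg_base + delta_Tg
= 94 + 6.0
= 100.0 C

100.0


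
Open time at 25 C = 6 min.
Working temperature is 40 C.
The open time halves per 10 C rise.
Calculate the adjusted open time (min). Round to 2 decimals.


factor = 2^((40 - 25) / 10) = 2.8284
ot = 6 / 2.8284 = 2.12 min

2.12


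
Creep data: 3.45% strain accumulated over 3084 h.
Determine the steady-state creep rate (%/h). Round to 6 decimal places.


Rate = 3.45 / 3084 = 0.001119 %/h

0.001119


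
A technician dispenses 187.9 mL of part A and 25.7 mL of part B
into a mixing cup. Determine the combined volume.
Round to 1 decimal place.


Combined volume = 187.9 + 25.7
= 213.6 mL

213.6


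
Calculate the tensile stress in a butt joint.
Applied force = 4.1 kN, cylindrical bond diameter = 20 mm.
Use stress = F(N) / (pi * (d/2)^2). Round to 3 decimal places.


A = pi * 10.0^2 = 314.1593 mm^2
sigma = 4100.0 / 314.1593 = 13.051 MPa

13.051


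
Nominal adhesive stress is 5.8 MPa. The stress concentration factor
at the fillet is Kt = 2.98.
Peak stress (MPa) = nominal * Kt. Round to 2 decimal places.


Peak = 5.8 * 2.98 = 17.28 MPa

17.28


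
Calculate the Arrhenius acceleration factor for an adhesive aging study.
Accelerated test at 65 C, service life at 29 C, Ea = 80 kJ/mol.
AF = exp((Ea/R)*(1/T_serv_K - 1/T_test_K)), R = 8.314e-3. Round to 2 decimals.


T_test = 338.15 K, T_serv = 302.15 K
Ea/R = 80 / 0.008314 = 9622.32
AF = exp(9622.32 * (1/302.15 - 1/338.15))
= 29.68

29.68


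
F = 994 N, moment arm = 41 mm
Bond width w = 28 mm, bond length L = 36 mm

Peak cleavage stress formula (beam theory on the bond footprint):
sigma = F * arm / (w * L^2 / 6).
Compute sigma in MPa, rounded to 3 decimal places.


sigma = (994 * 41) / (28 * 1296 / 6)
= 40754 * 6 / 36288
= 244524 / 36288
= 6.738 MPa

6.738


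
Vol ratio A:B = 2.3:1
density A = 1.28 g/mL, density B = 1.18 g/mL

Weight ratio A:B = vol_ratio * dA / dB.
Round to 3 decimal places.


Weight ratio = 2.3 * 1.28 / 1.18
= 2.495

2.495


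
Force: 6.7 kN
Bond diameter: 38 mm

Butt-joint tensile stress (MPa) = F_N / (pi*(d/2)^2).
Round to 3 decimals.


F_N = 6.7 * 1000 = 6700.0 N
A = pi*(19.0)^2 = 1134.1149 mm^2
stress = 6700.0 / 1134.1149 = 5.908 MPa

5.908


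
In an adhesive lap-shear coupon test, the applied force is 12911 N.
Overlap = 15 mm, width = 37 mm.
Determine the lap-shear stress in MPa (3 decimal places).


stress = F / (overlap * width)
= 12911 / (15 * 37)
= 23.263 MPa

23.263


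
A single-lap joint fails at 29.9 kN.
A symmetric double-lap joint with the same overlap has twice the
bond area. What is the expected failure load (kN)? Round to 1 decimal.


Double-lap load = 2 * 29.9 = 59.8 kN

59.8


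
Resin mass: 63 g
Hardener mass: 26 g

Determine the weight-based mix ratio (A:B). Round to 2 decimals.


Ratio = 63 / 26 = 2.42

2.42


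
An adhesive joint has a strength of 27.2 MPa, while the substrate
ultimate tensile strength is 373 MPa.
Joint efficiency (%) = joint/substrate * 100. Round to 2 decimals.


Efficiency = 27.2 / 373 * 100
= 7.29%

7.29


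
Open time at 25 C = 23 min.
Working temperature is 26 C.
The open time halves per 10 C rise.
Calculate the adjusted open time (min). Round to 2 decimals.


factor = 2^((26 - 25) / 10) = 1.0718
ot = 23 / 1.0718 = 21.46 min

21.46


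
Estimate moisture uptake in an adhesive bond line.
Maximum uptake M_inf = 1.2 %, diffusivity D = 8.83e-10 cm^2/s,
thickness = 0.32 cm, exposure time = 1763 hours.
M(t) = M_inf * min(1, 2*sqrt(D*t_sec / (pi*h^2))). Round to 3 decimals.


Convert time: 1763 h = 6346800 s
ratio = min(1, 2*sqrt(8.83e-10*6346800/(pi*0.32^2)))
= 0.263975
M(t) = 1.2 * 0.263975 = 0.317%

0.317


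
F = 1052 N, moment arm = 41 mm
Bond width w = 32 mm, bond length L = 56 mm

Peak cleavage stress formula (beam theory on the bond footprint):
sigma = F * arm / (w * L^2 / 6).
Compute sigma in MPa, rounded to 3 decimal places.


sigma = (1052 * 41) / (32 * 3136 / 6)
= 43132 * 6 / 100352
= 258792 / 100352
= 2.579 MPa

2.579


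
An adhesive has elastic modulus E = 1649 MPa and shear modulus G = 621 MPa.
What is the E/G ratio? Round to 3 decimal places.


E/G = 1649 / 621 = 2.655

2.655


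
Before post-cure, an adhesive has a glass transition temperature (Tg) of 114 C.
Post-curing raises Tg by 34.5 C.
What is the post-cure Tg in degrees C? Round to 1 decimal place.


Tg_post = Tg_base + delta_Tg
= 114 + 34.5
= 148.5 C

148.5


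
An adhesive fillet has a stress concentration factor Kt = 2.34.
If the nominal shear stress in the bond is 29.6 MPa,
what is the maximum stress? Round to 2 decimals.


Max stress = 29.6 * 2.34 = 69.26 MPa

69.26


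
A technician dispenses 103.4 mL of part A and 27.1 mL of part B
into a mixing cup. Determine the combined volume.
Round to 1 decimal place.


Combined volume = 103.4 + 27.1
= 130.5 mL

130.5


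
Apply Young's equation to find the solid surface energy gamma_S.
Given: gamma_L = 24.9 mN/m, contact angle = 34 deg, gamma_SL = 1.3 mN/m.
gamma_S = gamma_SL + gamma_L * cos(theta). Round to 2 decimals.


theta_rad = 34 * pi/180 = 0.593412
gamma_S = 1.3 + 24.9 * cos(0.593412)
= 21.94 mN/m

21.94


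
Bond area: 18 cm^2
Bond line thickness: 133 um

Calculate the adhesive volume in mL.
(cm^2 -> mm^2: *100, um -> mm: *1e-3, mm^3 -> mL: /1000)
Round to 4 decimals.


V = 18*100 * 133*1e-3 / 1000
= 0.2394 mL

0.2394


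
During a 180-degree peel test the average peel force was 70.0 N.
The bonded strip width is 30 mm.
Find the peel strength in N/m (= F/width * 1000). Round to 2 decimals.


Peel strength = F/width * 1000
= 70.0 / 30 * 1000
= 2333.33 N/m

2333.33


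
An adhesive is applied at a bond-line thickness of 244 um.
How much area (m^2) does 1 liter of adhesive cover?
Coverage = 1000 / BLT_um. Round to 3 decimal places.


Coverage = 1000 / 244 = 4.098 m^2

4.098


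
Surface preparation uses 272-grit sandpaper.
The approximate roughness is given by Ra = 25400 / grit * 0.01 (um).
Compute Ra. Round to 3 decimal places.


Ra = 25400 / 272 * 0.01
= 254 / 272
= 0.934 um

0.934


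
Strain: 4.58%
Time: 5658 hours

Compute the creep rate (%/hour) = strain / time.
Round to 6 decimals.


Creep rate = 4.58 / 5658
= 0.000809 %/h

0.000809


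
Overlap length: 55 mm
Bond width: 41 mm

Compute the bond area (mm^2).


Bond area = 55 * 41 = 2255 mm^2

2255


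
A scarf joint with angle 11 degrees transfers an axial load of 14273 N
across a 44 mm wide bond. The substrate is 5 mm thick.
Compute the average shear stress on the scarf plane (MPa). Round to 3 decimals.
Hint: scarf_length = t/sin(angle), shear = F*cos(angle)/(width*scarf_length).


scarf_length = 5 / sin(11 deg) = 26.2042 mm
cos(11 deg) = 0.981627
shear stress = 14273 * 0.981627 / (44 * 26.2042)
= 12.152 MPa

12.152


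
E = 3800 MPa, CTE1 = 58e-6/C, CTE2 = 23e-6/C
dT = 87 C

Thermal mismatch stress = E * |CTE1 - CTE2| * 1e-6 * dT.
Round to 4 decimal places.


= 3800 * 35e-6 * 87
= 11.5710 MPa

11.5710


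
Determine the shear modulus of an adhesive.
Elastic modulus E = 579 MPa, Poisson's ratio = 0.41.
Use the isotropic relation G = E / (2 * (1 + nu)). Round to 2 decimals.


G = 579 / (2*(1+0.41)) = 579 / 2.82
= 205.32 MPa

205.32


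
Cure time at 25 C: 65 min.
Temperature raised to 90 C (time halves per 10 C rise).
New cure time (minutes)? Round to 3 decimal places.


Acceleration factor = 2^(65/10) = 90.5097
New time = 65 / 90.5097 = 0.718 min

0.718


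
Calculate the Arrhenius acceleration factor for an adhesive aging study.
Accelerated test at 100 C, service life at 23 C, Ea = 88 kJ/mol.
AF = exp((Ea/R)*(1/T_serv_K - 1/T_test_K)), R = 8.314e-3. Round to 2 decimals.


T_test = 373.15 K, T_serv = 296.15 K
Ea/R = 88 / 0.008314 = 10584.56
AF = exp(10584.56 * (1/296.15 - 1/373.15))
= 1595.76

1595.76


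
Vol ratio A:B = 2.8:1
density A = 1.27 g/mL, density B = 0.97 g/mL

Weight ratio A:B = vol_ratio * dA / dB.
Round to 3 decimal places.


Weight ratio = 2.8 * 1.27 / 0.97
= 3.666

3.666


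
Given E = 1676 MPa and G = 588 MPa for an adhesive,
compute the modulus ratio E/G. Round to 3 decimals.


E/G ratio = 1676 / 588 = 2.850

2.850


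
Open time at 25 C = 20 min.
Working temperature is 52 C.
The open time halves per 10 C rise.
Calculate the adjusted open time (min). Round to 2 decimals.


factor = 2^((52 - 25) / 10) = 6.4980
ot = 20 / 6.4980 = 3.08 min

3.08


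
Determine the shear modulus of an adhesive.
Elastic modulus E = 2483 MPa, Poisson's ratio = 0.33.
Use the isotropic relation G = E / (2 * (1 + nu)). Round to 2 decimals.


G = 2483 / (2*(1+0.33)) = 2483 / 2.66
= 933.46 MPa

933.46


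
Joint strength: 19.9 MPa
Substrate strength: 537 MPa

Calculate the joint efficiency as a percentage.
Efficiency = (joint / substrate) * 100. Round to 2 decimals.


Efficiency = (19.9 / 537) * 100 = 3.71%

3.71


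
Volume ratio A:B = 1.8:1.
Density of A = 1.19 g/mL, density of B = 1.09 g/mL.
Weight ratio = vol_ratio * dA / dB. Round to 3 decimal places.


Wt ratio = 1.8 * 1.19 / 1.09
= 1.965

1.965


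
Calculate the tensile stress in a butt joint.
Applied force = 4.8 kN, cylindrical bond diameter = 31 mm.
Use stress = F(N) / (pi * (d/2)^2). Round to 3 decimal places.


A = pi * 15.5^2 = 754.7676 mm^2
sigma = 4800.0 / 754.7676 = 6.360 MPa

6.360


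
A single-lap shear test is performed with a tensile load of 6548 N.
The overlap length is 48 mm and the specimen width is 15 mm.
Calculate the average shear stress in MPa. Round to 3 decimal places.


Shear stress = F / (overlap * width)
= 6548 / (48 * 15)
= 6548 / 720
= 9.094 MPa

9.094


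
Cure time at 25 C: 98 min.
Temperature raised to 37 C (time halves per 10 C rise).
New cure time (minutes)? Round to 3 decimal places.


Acceleration factor = 2^(12/10) = 2.2974
New time = 98 / 2.2974 = 42.657 min

42.657


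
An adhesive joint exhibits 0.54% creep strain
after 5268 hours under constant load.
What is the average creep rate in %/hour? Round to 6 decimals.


Creep rate = strain / time
= 0.54 / 5268
= 0.000103 %/h

0.000103


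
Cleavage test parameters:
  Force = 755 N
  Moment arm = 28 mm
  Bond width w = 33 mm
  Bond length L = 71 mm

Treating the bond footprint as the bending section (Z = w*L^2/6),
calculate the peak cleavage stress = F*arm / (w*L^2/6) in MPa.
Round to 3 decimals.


M = 755 * 28 = 21140 N*mm
Z = 33 * 71^2 / 6 = 166353 / 6 mm^3
sigma = M / Z = 6 * 21140 / 166353 = 126840 / 166353
= 0.762 MPa

0.762


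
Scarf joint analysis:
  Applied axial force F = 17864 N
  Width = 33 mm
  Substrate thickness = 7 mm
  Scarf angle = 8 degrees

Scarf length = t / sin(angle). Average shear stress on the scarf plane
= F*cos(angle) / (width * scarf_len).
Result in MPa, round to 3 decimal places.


Scarf length = 7 / sin(8 deg) = 50.2971 mm
cos(8 deg) = 0.990268
Shear = 17864 * 0.990268 / (33 * 50.2971)
= 10.658 MPa

10.658


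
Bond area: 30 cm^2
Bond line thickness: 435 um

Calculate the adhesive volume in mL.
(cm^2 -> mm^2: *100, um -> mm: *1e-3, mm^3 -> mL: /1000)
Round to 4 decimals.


V = 30*100 * 435*1e-3 / 1000
= 1.3050 mL

1.3050


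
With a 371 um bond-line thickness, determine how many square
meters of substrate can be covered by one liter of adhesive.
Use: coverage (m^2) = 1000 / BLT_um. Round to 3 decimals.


Coverage = 1000 / 371 = 2.695 m^2

2.695


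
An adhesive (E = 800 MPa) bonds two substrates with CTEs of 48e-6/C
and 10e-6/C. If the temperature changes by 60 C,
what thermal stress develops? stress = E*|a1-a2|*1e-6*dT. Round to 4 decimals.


Stress = 800 * |48 - 10| * 1e-6 * 60
= 1.8240 MPa

1.8240


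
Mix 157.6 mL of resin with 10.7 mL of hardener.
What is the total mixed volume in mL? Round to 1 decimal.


Total = 157.6 + 10.7 = 168.3 mL

168.3


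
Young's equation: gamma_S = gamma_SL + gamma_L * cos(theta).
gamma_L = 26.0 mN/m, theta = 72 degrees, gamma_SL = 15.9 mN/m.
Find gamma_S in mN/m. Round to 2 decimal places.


cos(72 deg) = 0.309017
gamma_S = 15.9 + 26.0 * 0.309017
= 23.93 mN/m

23.93


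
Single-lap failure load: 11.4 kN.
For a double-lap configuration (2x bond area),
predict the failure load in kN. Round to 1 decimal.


Failure load = 11.4 * 2 = 22.8 kN

22.8


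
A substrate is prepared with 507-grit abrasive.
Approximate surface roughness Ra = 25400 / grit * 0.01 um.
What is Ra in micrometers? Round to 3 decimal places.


Ra = 25400 / 507 * 0.01 = 0.501 um

0.501


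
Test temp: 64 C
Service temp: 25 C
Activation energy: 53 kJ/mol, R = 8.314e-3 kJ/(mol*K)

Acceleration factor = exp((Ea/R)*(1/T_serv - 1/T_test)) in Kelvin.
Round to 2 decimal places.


AF = exp((53/0.008314)*(1/298.15 - 1/337.15))
= 11.86

11.86


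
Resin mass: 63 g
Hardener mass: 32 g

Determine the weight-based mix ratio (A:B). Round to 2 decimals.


Ratio = 63 / 32 = 1.97

1.97


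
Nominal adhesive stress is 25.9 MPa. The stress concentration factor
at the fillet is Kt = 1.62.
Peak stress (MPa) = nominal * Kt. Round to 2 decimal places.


Peak = 25.9 * 1.62 = 41.96 MPa

41.96


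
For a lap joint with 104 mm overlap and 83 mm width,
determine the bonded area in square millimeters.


Area = 104 * 83 = 8632 mm^2

8632


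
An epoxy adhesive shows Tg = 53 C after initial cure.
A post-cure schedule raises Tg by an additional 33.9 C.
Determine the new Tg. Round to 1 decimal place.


New Tg = 53 + 33.9
= 86.9 C

86.9


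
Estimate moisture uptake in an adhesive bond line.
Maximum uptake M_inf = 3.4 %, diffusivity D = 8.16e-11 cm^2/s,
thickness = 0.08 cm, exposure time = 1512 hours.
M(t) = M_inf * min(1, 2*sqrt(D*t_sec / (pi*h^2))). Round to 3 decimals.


Convert time: 1512 h = 5443200 s
ratio = min(1, 2*sqrt(8.16e-11*5443200/(pi*0.08^2)))
= 0.297261
M(t) = 3.4 * 0.297261 = 1.011%

1.011


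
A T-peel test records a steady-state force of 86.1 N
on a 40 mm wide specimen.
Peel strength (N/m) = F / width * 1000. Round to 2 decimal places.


Peel strength = 86.1 / 40 * 1000
= 2152.50 N/m

2152.50


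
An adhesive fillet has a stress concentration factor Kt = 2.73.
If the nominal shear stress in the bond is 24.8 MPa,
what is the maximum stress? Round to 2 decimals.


Max stress = 24.8 * 2.73 = 67.70 MPa

67.70


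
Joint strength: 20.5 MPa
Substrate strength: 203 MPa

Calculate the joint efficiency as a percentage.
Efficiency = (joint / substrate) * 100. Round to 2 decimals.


Efficiency = (20.5 / 203) * 100 = 10.10%

10.10


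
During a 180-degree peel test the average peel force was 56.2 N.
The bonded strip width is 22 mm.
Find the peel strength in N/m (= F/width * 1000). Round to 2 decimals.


Peel strength = F/width * 1000
= 56.2 / 22 * 1000
= 2554.55 N/m

2554.55


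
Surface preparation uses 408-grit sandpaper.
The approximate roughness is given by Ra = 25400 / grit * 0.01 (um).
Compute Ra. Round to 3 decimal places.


Ra = 25400 / 408 * 0.01
= 254 / 408
= 0.623 um

0.623


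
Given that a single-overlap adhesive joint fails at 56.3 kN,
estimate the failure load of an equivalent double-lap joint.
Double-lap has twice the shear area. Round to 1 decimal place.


Double-lap factor = 2
Expected load = 56.3 * 2 = 112.6 kN

112.6


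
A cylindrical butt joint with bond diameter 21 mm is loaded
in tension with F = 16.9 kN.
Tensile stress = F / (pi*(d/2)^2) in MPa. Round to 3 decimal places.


Area = pi * (21/2)^2 = 346.3606 mm^2
Stress = 16.9*1000 / 346.3606
= 48.793 MPa

48.793


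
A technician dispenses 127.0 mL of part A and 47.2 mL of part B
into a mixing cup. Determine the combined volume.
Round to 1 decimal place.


Combined volume = 127.0 + 47.2
= 174.2 mL

174.2


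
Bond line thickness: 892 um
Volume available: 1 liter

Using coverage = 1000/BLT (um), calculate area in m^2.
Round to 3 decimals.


1 L = 1e6 mm^3, thickness = 892 um = 0.892 mm
Area = 1e6 / 0.892 mm^2 = (1e6 / 0.892) / 1e6 m^2 = 1000 / 892 m^2
= 1.121 m^2

1.121


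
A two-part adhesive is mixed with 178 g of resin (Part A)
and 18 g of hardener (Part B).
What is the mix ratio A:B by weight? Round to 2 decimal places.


Mix ratio = mass_A / mass_B
= 178 / 18
= 9.89

9.89


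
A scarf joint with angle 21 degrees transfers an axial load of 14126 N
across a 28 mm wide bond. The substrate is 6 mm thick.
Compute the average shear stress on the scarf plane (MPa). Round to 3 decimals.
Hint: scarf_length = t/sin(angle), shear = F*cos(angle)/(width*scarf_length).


scarf_length = 6 / sin(21 deg) = 16.7426 mm
cos(21 deg) = 0.933580
shear stress = 14126 * 0.933580 / (28 * 16.7426)
= 28.131 MPa

28.131


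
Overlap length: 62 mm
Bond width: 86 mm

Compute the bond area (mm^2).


Bond area = 62 * 86 = 5332 mm^2

5332


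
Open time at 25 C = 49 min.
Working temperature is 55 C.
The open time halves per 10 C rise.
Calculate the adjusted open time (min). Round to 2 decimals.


factor = 2^((55 - 25) / 10) = 8.0000
ot = 49 / 8.0000 = 6.13 min

6.13


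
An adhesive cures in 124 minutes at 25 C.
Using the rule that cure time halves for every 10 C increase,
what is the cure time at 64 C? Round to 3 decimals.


Factor = 2^((64 - 25) / 10) = 14.9285
Cure time = 124 / 14.9285
= 8.306 minutes

8.306


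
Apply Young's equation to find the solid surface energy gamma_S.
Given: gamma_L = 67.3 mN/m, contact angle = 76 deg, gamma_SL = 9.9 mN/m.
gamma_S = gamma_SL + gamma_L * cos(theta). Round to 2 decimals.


theta_rad = 76 * pi/180 = 1.326450
gamma_S = 9.9 + 67.3 * cos(1.326450)
= 26.18 mN/m

26.18


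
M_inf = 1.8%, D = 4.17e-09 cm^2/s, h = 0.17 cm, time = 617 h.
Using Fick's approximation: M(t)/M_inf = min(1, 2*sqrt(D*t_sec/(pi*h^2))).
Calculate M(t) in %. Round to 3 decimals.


t = 2221200 s
ratio = min(1, 2*sqrt(4.17e-09*2221200/(pi*0.0289)))
= 0.638805
M(t) = 1.8 * 0.638805 = 1.150%

1.150


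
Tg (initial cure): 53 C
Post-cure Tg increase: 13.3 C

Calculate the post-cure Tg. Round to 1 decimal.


Post-cure Tg = 53 + 13.3 = 66.3 C

66.3


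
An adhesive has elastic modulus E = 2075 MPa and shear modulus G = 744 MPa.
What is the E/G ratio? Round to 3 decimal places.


E/G = 2075 / 744 = 2.789

2.789


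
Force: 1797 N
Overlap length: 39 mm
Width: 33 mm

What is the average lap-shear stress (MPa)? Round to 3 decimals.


Average shear stress = F / (overlap * width)
= 1797 / (39 * 33)
= 1.396 MPa

1.396


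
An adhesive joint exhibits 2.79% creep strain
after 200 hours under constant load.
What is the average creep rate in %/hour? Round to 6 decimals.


Creep rate = strain / time
= 2.79 / 200
= 0.013950 %/h

0.013950


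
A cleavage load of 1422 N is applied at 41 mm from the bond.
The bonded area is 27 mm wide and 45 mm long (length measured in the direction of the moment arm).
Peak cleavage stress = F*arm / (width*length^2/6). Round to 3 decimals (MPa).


Moment = 1422 * 41 = 58302 N*mm
Section modulus = 27 * 2025 / 6 = 54675 / 6 mm^3
Stress = 58302 / (54675 / 6) = 349812 / 54675
= 6.398 MPa

6.398


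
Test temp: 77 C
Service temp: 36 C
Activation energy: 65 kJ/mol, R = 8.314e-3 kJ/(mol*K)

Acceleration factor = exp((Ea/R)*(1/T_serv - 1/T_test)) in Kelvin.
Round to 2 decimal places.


AF = exp((65/0.008314)*(1/309.15 - 1/350.15))
= 19.32

19.32


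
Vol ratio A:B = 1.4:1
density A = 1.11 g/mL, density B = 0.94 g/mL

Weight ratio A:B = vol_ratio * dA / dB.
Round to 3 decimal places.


Weight ratio = 1.4 * 1.11 / 0.94
= 1.653

1.653


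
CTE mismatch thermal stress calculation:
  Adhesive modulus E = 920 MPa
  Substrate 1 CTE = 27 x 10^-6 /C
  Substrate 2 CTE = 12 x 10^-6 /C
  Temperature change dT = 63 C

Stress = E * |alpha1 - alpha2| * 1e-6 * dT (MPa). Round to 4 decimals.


delta_alpha = |27 - 12| = 15 x 10^-6/C
Stress = 920 * 15e-6 * 63
= 0.8694 MPa

0.8694


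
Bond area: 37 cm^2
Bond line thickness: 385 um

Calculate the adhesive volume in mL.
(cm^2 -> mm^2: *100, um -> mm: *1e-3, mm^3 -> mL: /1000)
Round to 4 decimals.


V = 37*100 * 385*1e-3 / 1000
= 1.4245 mL

1.4245


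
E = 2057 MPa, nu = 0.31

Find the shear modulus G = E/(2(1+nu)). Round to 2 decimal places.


G = 2057 / (2 * 1.31)
= 785.11 MPa

785.11


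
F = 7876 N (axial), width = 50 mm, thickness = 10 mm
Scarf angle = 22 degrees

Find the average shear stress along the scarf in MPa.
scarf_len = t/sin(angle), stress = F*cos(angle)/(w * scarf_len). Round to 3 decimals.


scarf_len = 10/sin(22 deg) = 26.6947
cos(22 deg) = 0.927184
stress = 7876*0.927184/(50*26.6947) = 5.471 MPa

5.471


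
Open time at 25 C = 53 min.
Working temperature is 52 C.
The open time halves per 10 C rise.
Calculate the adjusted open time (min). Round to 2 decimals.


factor = 2^((52 - 25) / 10) = 6.4980
ot = 53 / 6.4980 = 8.16 min

8.16


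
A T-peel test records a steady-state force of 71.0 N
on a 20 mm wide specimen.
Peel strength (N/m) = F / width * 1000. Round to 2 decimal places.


Peel strength = 71.0 / 20 * 1000
= 3550.00 N/m

3550.00


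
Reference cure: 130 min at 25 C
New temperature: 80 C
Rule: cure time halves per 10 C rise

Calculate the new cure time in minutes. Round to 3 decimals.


factor = 2^((80-25)/10) = 45.2548
t_new = 130 / 45.2548 = 2.873 min

2.873


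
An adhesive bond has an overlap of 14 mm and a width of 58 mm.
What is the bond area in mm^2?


Bond area = overlap * width
= 14 * 58
= 812 mm^2

812


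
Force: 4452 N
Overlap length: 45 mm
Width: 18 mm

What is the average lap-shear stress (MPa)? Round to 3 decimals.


Average shear stress = F / (overlap * width)
= 4452 / (45 * 18)
= 5.496 MPa

5.496


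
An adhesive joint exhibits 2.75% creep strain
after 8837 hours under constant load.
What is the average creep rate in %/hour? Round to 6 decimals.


Creep rate = strain / time
= 2.75 / 8837
= 0.000311 %/h

0.000311


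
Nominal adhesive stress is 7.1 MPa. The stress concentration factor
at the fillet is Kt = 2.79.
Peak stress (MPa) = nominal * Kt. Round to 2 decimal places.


Peak = 7.1 * 2.79 = 19.81 MPa

19.81


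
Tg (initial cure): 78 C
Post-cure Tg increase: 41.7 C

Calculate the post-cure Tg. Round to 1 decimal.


Post-cure Tg = 78 + 41.7 = 119.7 C

119.7


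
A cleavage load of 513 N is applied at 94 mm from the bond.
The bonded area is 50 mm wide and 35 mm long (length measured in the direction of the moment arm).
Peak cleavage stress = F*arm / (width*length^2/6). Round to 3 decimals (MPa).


Moment = 513 * 94 = 48222 N*mm
Section modulus = 50 * 1225 / 6 = 61250 / 6 mm^3
Stress = 48222 / (61250 / 6) = 289332 / 61250
= 4.724 MPa

4.724


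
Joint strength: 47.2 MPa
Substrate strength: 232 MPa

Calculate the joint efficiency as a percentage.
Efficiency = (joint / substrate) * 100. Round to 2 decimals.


Efficiency = (47.2 / 232) * 100 = 20.34%

20.34


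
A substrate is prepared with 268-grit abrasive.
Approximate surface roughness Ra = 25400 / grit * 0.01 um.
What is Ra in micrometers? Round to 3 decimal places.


Ra = 25400 / 268 * 0.01 = 0.948 um

0.948


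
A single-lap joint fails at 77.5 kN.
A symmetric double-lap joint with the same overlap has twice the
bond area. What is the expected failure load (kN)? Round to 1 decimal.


Double-lap load = 2 * 77.5 = 155.0 kN

155.0


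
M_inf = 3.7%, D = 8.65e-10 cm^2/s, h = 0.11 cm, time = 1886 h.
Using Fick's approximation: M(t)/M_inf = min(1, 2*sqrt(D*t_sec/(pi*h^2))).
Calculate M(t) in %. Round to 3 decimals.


t = 6789600 s
ratio = min(1, 2*sqrt(8.65e-10*6789600/(pi*0.0121)))
= 0.786127
M(t) = 3.7 * 0.786127 = 2.909%

2.909


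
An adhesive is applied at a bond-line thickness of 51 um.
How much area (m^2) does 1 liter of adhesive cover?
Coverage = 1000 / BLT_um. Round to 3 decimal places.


Coverage = 1000 / 51 = 19.608 m^2

19.608


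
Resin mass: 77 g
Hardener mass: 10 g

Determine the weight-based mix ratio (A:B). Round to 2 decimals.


Ratio = 77 / 10 = 7.70

7.70


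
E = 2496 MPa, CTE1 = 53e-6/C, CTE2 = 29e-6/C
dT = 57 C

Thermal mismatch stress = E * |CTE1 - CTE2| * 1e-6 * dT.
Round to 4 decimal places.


= 2496 * 24e-6 * 57
= 3.4145 MPa

3.4145


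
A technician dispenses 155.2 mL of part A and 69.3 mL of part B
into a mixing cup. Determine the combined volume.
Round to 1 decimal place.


Combined volume = 155.2 + 69.3
= 224.5 mL

224.5


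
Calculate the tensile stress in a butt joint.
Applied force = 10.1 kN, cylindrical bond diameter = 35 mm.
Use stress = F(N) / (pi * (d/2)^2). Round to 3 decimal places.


A = pi * 17.5^2 = 962.1128 mm^2
sigma = 10100.0 / 962.1128 = 10.498 MPa

10.498


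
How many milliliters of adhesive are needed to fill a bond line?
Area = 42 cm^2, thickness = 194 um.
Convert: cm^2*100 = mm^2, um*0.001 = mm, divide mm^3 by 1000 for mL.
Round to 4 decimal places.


= (42 * 100) * (194 * 0.001) / 1000
= 0.8148 mL

0.8148


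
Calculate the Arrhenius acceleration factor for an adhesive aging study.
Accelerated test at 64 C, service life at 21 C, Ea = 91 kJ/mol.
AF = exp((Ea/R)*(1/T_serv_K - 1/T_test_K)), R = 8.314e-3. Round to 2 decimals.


T_test = 337.15 K, T_serv = 294.15 K
Ea/R = 91 / 0.008314 = 10945.39
AF = exp(10945.39 * (1/294.15 - 1/337.15))
= 115.10

115.10


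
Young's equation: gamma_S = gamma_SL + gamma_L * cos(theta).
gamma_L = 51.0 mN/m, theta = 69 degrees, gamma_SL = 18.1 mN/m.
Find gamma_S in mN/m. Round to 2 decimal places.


cos(69 deg) = 0.358368
gamma_S = 18.1 + 51.0 * 0.358368
= 36.38 mN/m

36.38


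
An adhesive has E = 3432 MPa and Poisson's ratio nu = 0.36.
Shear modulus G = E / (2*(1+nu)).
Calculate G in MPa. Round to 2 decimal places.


G = 3432 / (2*(1+0.36))
= 3432 / 2.72
= 1261.76 MPa

1261.76


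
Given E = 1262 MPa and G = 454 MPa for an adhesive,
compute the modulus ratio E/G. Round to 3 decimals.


E/G ratio = 1262 / 454 = 2.780

2.780


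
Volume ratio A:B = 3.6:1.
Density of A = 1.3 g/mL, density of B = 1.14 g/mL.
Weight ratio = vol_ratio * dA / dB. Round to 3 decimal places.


Wt ratio = 3.6 * 1.3 / 1.14
= 4.105

4.105


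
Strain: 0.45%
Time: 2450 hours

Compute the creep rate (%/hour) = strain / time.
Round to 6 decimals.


Creep rate = 0.45 / 2450
= 0.000184 %/h

0.000184


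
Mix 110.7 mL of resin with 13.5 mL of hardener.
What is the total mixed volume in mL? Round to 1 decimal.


Total = 110.7 + 13.5 = 124.2 mL

124.2


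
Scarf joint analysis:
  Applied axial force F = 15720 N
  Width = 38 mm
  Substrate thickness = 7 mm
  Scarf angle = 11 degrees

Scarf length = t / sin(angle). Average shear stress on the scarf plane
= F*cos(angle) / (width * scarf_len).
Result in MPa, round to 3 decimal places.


Scarf length = 7 / sin(11 deg) = 36.6859 mm
cos(11 deg) = 0.981627
Shear = 15720 * 0.981627 / (38 * 36.6859)
= 11.069 MPa

11.069


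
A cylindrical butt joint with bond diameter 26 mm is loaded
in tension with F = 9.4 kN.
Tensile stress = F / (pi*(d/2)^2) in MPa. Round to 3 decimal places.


Area = pi * (26/2)^2 = 530.9292 mm^2
Stress = 9.4*1000 / 530.9292
= 17.705 MPa

17.705


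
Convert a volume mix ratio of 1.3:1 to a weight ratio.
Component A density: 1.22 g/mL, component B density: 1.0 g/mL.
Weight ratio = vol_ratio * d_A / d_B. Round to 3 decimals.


= 1.3 * 1.22 / 1.0 = 1.586

1.586
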